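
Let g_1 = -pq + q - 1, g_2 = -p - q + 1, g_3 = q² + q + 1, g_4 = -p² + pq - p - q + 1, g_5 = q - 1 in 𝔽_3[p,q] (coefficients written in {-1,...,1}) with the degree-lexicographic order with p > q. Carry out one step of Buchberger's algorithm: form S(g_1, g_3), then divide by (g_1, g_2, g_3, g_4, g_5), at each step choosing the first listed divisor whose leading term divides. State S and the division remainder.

lcm(LM(g_1), LM(g_3)) = pq².
S = (lcm/LT(g_1))·g_1 − (lcm/LT(g_3))·g_3 = -pq - q² - p + q.
Reduce S modulo (g_1, g_2, g_3, g_4, g_5) in that order:
  leading term pq: subtract (1)·g_1 from -pq - q² - p + q → -q² - p + 1
  leading term q²: subtract (-1)·g_3 from -q² - p + 1 → -p + q - 1
  leading term p: subtract (1)·g_2 from -p + q - 1 → -q + 1
  leading term q: subtract (-1)·g_5 from -q + 1 → 0
The remainder is 0, so this S-polynomial contributes no new basis element.
An S-polynomial is built so that the two leading terms cancel; whether anything survives reduction is exactly the Gröbner-basis criterion.

S(g_1, g_3) = -pq - q² - p + q; remainder on division = 0.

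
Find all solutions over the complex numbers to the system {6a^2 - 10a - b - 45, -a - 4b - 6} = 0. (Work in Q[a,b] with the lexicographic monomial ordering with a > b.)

{(29/8, -77/32), (-2, -1)}

Compute a lex Gröbner basis by Buchberger's algorithm.
f_1 = 6a^2 - 10a - b - 45, LT = a^2.
f_2 = -a - 4b - 6, LT = a.

S(f_1,f_2): lcm = a^2. S = -4ab - 23/3a - 1/6b - 15/2.
  leading term ab: subtract (4b)·f_2 from -4ab - 23/3a - 1/6b - 15/2 → -23/3a + 16b^2 + 143/6b - 15/2
  leading term a: subtract (23/3)·f_2 from -23/3a + 16b^2 + 143/6b - 15/2 → 16b^2 + 109/2b + 77/2
  leading term b^2: no divisor's leading term divides it; move 16b^2 to the remainder.
  leading term b: no divisor's leading term divides it; move 109/2b to the remainder.
  leading term 1: no divisor's leading term divides it; move 77/2 to the remainder.
  remainder 16b^2 + 109/2b + 77/2 ≠ 0; add h_3 = 16b^2 + 109/2b + 77/2 to the basis.

S(f_1,h_3): leading monomials are coprime, so the S-polynomial reduces to 0 (Buchberger's first criterion).
S(f_2,h_3): leading monomials are coprime, so the S-polynomial reduces to 0 (Buchberger's first criterion).
Every S-polynomial of the final basis reduces to 0, so we have a Gröbner basis.
Inter-reduce: drop elements whose leading term is divisible by another's, tail-reduce, and make monic.
Reduced Gröbner basis: {a + 4b + 6, b^2 + 109/32b + 77/32}.

Since the basis is lex-ordered, b^2 + 109/32b + 77/32 is univariate in b. Its roots are {-77/32, -1}. Back-substituting each root into the other basis elements fixes the other coordinates.
  b = -77/32: the earlier basis element becomes a - 29/8 = 0, giving a = 29/8 — point (29/8, -77/32).
  b = -1: the earlier basis element becomes a + 2 = 0, giving a = -2 — point (-2, -1).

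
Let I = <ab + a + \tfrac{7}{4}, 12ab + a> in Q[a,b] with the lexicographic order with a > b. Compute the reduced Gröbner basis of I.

This is the nonlinear analogue of row-reducing a linear system.

f_1 = ab + a + \tfrac{7}{4}, LT = ab.
f_2 = 12ab + a, LT = ab.

S(f_1,f_2): lcm = ab. S = \tfrac{11}{12}a + \tfrac{7}{4}.
  leading term a: no divisor's leading term divides it; move \tfrac{11}{12}a to the remainder.
  leading term 1: no divisor's leading term divides it; move \tfrac{7}{4} to the remainder.
  remainder \tfrac{11}{12}a + \tfrac{7}{4} ≠ 0; add g_3 = \tfrac{11}{12}a + \tfrac{7}{4} to the basis.

S(f_1,g_3): lcm = ab. S = a - \tfrac{21}{11}b + \tfrac{7}{4}.
  leading term a: subtract (\tfrac{12}{11})·g_3 from a - \tfrac{21}{11}b + \tfrac{7}{4} → -\tfrac{21}{11}b - \tfrac{7}{44}
  leading term b: no divisor's leading term divides it; move -\tfrac{21}{11}b to the remainder.
  leading term 1: no divisor's leading term divides it; move -\tfrac{7}{44} to the remainder.
  remainder -\tfrac{21}{11}b - \tfrac{7}{44} ≠ 0; add g_4 = -\tfrac{21}{11}b - \tfrac{7}{44} to the basis.

The other S-polynomials (S(f_2,g_3), S(f_1,g_4), S(f_2,g_4), S(g_3,g_4)) all reduce to 0 modulo the current basis, so we have a Gröbner basis.
Inter-reduce: drop elements whose leading term is divisible by another's, tail-reduce, and make monic.

G = {a + \tfrac{21}{11}, b + \tfrac{1}{12}}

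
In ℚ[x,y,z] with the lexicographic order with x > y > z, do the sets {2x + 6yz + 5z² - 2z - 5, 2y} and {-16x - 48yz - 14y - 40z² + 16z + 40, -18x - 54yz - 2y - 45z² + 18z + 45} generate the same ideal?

For a fixed monomial order, each ideal has a unique reduced Gröbner basis; comparing bases decides equality.
Buchberger on the first generating set:
f_1 = 2x + 6yz + 5z² - 2z - 5, LT = x.
f_2 = 2y, LT = y.

The S-polynomials (S(f_1,f_2)) all reduce to 0 modulo the current basis, so we have a Gröbner basis.
Inter-reduce: drop elements whose leading term is divisible by another's, tail-reduce, and make monic.
Reduced Gröbner basis: {x + 5/2z² - z - 5/2, y}.

Buchberger on the second generating set:
h_1 = -16x - 48yz - 14y - 40z² + 16z + 40, LT = x.
h_2 = -18x - 54yz - 2y - 45z² + 18z + 45, LT = x.

S(h_1,h_2): lcm = x. S = 55/72y.
  reduce S modulo (h_1, h_2):
  remainder 55/72y ≠ 0; add k_3 = 55/72y to the basis.

The other S-polynomials (S(h_1,k_3), S(h_2,k_3)) all reduce to 0 modulo the current basis, so we have a Gröbner basis.
Inter-reduce: drop elements whose leading term is divisible by another's, tail-reduce, and make monic.
Reduced Gröbner basis: {x + 5/2z² - z - 5/2, y}.

The two bases agree; hence the ideals are identical.

Yes, the ideals are equal.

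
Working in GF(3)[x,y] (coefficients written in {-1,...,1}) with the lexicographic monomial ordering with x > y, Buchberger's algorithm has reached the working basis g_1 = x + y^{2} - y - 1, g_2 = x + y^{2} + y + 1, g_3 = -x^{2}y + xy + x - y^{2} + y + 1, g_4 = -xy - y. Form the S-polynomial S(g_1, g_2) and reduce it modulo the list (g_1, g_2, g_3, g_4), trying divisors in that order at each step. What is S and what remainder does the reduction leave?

lcm(LM(g_1), LM(g_2)) = x.
S = (lcm/LT(g_1))·g_1 − (lcm/LT(g_2))·g_2 = y + 1.
Reduce S modulo (g_1, g_2, g_3, g_4) in that order:
  leading term y: no divisor's leading term divides it; move y to the remainder.
  leading term 1: no divisor's leading term divides it; move 1 to the remainder.
The remainder y + 1 is nonzero, so it would be added as the next basis element.

S(g_1, g_2) = y + 1; remainder on division = y + 1.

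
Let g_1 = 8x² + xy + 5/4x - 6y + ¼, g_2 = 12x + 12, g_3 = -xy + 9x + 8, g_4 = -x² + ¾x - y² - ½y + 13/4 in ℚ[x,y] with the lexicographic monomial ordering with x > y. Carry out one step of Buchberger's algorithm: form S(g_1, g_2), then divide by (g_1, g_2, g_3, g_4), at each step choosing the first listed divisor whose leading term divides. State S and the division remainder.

lcm(LM(g_1), LM(g_2)) = x².
S = (lcm/LT(g_1))·g_1 − (lcm/LT(g_2))·g_2 = ⅛xy - 27/32x - ¾y + 1/32.
Reduce S modulo (g_1, g_2, g_3, g_4) in that order:
  leading term xy: subtract (1/96y)·g_2 from ⅛xy - 27/32x - ¾y + 1/32 → -27/32x - ⅞y + 1/32
  leading term x: subtract (-9/128)·g_2 from -27/32x - ⅞y + 1/32 → -⅞y + ⅞
  leading term y: no divisor's leading term divides it; move -⅞y to the remainder.
  leading term 1: no divisor's leading term divides it; move ⅞ to the remainder.
The remainder -⅞y + ⅞ is nonzero, so it would be added as the next basis element.

S(g_1, g_2) = ⅛xy - 27/32x - ¾y + 1/32; remainder on division = -⅞y + ⅞.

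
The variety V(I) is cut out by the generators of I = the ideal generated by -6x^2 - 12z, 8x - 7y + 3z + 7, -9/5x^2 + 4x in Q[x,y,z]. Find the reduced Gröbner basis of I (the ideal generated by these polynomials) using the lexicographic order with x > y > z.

G = {x + 9/10z, y + 3/5z - 1, z^2 + 200/81z}

f_1 = -6x^2 - 12z, LT = x^2.
f_2 = 8x - 7y + 3z + 7, LT = x.
f_3 = -9/5x^2 + 4x, LT = x^2.

S(f_1,f_2): lcm = x^2. S = 7/8xy - 3/8xz - 7/8x + 2z.
  leading term xy: subtract (7/64y)·f_2 from 7/8xy - 3/8xz - 7/8x + 2z → -3/8xz - 7/8x + 49/64y^2 - 21/64yz - 49/64y + 2z
  leading term xz: subtract (-3/64z)·f_2 from -3/8xz - 7/8x + 49/64y^2 - 21/64yz - 49/64y + 2z → -7/8x + 49/64y^2 - 21/32yz - 49/64y + 9/64z^2 + 149/64z
  leading term x: subtract (-7/64)·f_2 from -7/8x + 49/64y^2 - 21/32yz - 49/64y + 9/64z^2 + 149/64z → 49/64y^2 - 21/32yz - 49/32y + 9/64z^2 + 85/32z + 49/64
  leading term y^2: no divisor's leading term divides it; move 49/64y^2 to the remainder.
  leading term yz: no divisor's leading term divides it; move -21/32yz to the remainder.
  leading term y: no divisor's leading term divides it; move -49/32y to the remainder.
  leading term z^2: no divisor's leading term divides it; move 9/64z^2 to the remainder.
  leading term z: no divisor's leading term divides it; move 85/32z to the remainder.
  leading term 1: no divisor's leading term divides it; move 49/64 to the remainder.
  remainder 49/64y^2 - 21/32yz - 49/32y + 9/64z^2 + 85/32z + 49/64 ≠ 0; add g_4 = 49/64y^2 - 21/32yz - 49/32y + 9/64z^2 + 85/32z + 49/64 to the basis.

S(f_1,f_3): lcm = x^2. S = 20/9x + 2z.
  leading term x: subtract (5/18)·f_2 from 20/9x + 2z → 35/18y + 7/6z - 35/18
  leading term y: no divisor's leading term divides it; move 35/18y to the remainder.
  leading term z: no divisor's leading term divides it; move 7/6z to the remainder.
  leading term 1: no divisor's leading term divides it; move -35/18 to the remainder.
  remainder 35/18y + 7/6z - 35/18 ≠ 0; add g_5 = 35/18y + 7/6z - 35/18 to the basis.

S(g_4,g_5): lcm = y^2. S = -51/35yz - y + 9/49z^2 + 170/49z + 1.
  leading term yz: subtract (-918/1225z)·g_5 from -51/35yz - y + 9/49z^2 + 170/49z + 1 → -y + 1296/1225z^2 + 493/245z + 1
  leading term y: subtract (-18/35)·g_5 from -y + 1296/1225z^2 + 493/245z + 1 → 1296/1225z^2 + 128/49z
  leading term z^2: no divisor's leading term divides it; move 1296/1225z^2 to the remainder.
  leading term z: no divisor's leading term divides it; move 128/49z to the remainder.
  remainder 1296/1225z^2 + 128/49z ≠ 0; add g_6 = 1296/1225z^2 + 128/49z to the basis.

The other S-polynomials (S(f_2,f_3), S(f_1,g_4), S(f_2,g_4), S(f_3,g_4), S(f_1,g_5), S(f_2,g_5), S(f_3,g_5), S(f_1,g_6), S(f_2,g_6), S(f_3,g_6), S(g_4,g_6), S(g_5,g_6)) all reduce to 0 modulo the current basis, so we have a Gröbner basis.
Inter-reduce: drop elements whose leading term is divisible by another's, tail-reduce, and make monic.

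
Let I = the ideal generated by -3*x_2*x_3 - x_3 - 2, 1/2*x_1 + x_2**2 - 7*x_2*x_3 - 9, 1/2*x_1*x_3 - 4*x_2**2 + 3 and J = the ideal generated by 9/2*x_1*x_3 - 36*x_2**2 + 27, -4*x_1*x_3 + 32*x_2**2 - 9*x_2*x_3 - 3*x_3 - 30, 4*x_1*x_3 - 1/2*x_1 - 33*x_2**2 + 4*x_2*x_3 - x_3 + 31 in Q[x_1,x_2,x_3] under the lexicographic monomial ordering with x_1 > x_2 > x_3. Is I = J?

For a fixed monomial order, each ideal has a unique reduced Gröbner basis; comparing bases decides equality.
Buchberger on the first generating set:
f_1 = -3*x_2*x_3 - x_3 - 2, LT = x_2*x_3.
f_2 = 1/2*x_1 + x_2**2 - 7*x_2*x_3 - 9, LT = x_1.
f_3 = 1/2*x_1*x_3 - 4*x_2**2 + 3, LT = x_1*x_3.

S(f_1,f_3): lcm = x_1*x_2*x_3. S = 1/3*x_1*x_3 + 2/3*x_1 + 8*x_2**3 - 6*x_2.
  reduce S modulo (f_1, f_2, f_3):
  remainder 8*x_2**3 - 4/3*x_2**2 - 50/9*x_2 - 14/9*x_3**2 - 8/27*x_3 + 152/27 ≠ 0; add g_4 = 8*x_2**3 - 4/3*x_2**2 - 50/9*x_2 - 14/9*x_3**2 - 8/27*x_3 + 152/27 to the basis.

S(f_2,f_3): lcm = x_1*x_3. S = 2*x_2**2*x_3 + 8*x_2**2 - 14*x_2*x_3**2 - 18*x_3 - 6.
  reduce S modulo (f_1, f_2, f_3, g_4):
  remainder 8*x_2**2 - 4/3*x_2 + 14/3*x_3**2 - 76/9*x_3 - 50/9 ≠ 0; add g_5 = 8*x_2**2 - 4/3*x_2 + 14/3*x_3**2 - 76/9*x_3 - 50/9 to the basis.

S(f_1,g_4): lcm = x_2**3*x_3. S = 1/2*x_2**2*x_3 + 2/3*x_2**2 + 25/36*x_2*x_3 + 7/36*x_3**3 + 1/27*x_3**2 - 19/27*x_3.
  reduce S modulo (f_1, f_2, f_3, g_4, g_5):
  remainder -2/9*x_2 + 7/36*x_3**3 - 19/54*x_3**2 - 19/108*x_3 + 1/9 ≠ 0; add g_6 = -2/9*x_2 + 7/36*x_3**3 - 19/54*x_3**2 - 19/108*x_3 + 1/9 to the basis.

S(f_1,g_6): lcm = x_2*x_3. S = 7/8*x_3**4 - 19/12*x_3**3 - 19/24*x_3**2 + 5/6*x_3 + 2/3.
  reduce S modulo (f_1, f_2, f_3, g_4, g_5, g_6):
  remainder 7/8*x_3**4 - 19/12*x_3**3 - 19/24*x_3**2 + 5/6*x_3 + 2/3 ≠ 0; add g_7 = 7/8*x_3**4 - 19/12*x_3**3 - 19/24*x_3**2 + 5/6*x_3 + 2/3 to the basis.

The other S-polynomials (S(f_1,f_2), S(f_2,g_4), S(f_3,g_4), S(f_1,g_5), S(f_2,g_5), S(f_3,g_5), S(g_4,g_5), S(f_2,g_6), S(f_3,g_6), S(g_4,g_6), S(g_5,g_6), S(f_1,g_7), S(f_2,g_7), S(f_3,g_7), S(g_4,g_7), S(g_5,g_7), S(g_6,g_7)) all reduce to 0 modulo the current basis, so we have a Gröbner basis.
Inter-reduce: drop elements whose leading term is divisible by another's, tail-reduce, and make monic.
Reduced Gröbner basis: {x_1 + 7/24*x_3**3 - 61/36*x_3**2 + 469/72*x_3 - 64/9, x_2 - 7/8*x_3**3 + 19/12*x_3**2 + 19/24*x_3 - 1/2, x_3**4 - 38/21*x_3**3 - 19/21*x_3**2 + 20/21*x_3 + 16/21}.

Buchberger on the second generating set:
h_1 = 9/2*x_1*x_3 - 36*x_2**2 + 27, LT = x_1*x_3.
h_2 = -4*x_1*x_3 + 32*x_2**2 - 9*x_2*x_3 - 3*x_3 - 30, LT = x_1*x_3.
h_3 = 4*x_1*x_3 - 1/2*x_1 - 33*x_2**2 + 4*x_2*x_3 - x_3 + 31, LT = x_1*x_3.

S(h_1,h_2): lcm = x_1*x_3. S = -9/4*x_2*x_3 - 3/4*x_3 - 3/2.
  reduce S modulo (h_1, h_2, h_3):
  remainder -9/4*x_2*x_3 - 3/4*x_3 - 3/2 ≠ 0; add k_4 = -9/4*x_2*x_3 - 3/4*x_3 - 3/2 to the basis.

S(h_1,h_3): lcm = x_1*x_3. S = 1/8*x_1 + 1/4*x_2**2 - x_2*x_3 + 1/4*x_3 - 7/4.
  reduce S modulo (h_1, h_2, h_3, k_4):
  remainder 1/8*x_1 + 1/4*x_2**2 + 7/12*x_3 - 13/12 ≠ 0; add k_5 = 1/8*x_1 + 1/4*x_2**2 + 7/12*x_3 - 13/12 to the basis.

S(h_1,k_4): lcm = x_1*x_2*x_3. S = -1/3*x_1*x_3 - 2/3*x_1 - 8*x_2**3 + 6*x_2.
  reduce S modulo (h_1, h_2, h_3, k_4, k_5):
  remainder -8*x_2**3 - 4/3*x_2**2 + 6*x_2 + 28/9*x_3 - 34/9 ≠ 0; add k_6 = -8*x_2**3 - 4/3*x_2**2 + 6*x_2 + 28/9*x_3 - 34/9 to the basis.

S(h_1,k_5): lcm = x_1*x_3. S = -2*x_2**2*x_3 - 8*x_2**2 - 14/3*x_3**2 + 26/3*x_3 + 6.
  reduce S modulo (h_1, h_2, h_3, k_4, k_5, k_6):
  remainder -8*x_2**2 + 4/3*x_2 - 14/3*x_3**2 + 76/9*x_3 + 50/9 ≠ 0; add k_7 = -8*x_2**2 + 4/3*x_2 - 14/3*x_3**2 + 76/9*x_3 + 50/9 to the basis.

S(k_4,k_7): lcm = x_2**2*x_3. S = 1/2*x_2*x_3 + 2/3*x_2 - 7/12*x_3**3 + 19/18*x_3**2 + 25/36*x_3.
  reduce S modulo (h_1, h_2, h_3, k_4, k_5, k_6, k_7):
  remainder 2/3*x_2 - 7/12*x_3**3 + 19/18*x_3**2 + 19/36*x_3 - 1/3 ≠ 0; add k_8 = 2/3*x_2 - 7/12*x_3**3 + 19/18*x_3**2 + 19/36*x_3 - 1/3 to the basis.

S(k_4,k_8): lcm = x_2*x_3. S = 7/8*x_3**4 - 19/12*x_3**3 - 19/24*x_3**2 + 5/6*x_3 + 2/3.
  reduce S modulo (h_1, h_2, h_3, k_4, k_5, k_6, k_7, k_8):
  remainder 7/8*x_3**4 - 19/12*x_3**3 - 19/24*x_3**2 + 5/6*x_3 + 2/3 ≠ 0; add k_9 = 7/8*x_3**4 - 19/12*x_3**3 - 19/24*x_3**2 + 5/6*x_3 + 2/3 to the basis.

The other S-polynomials (S(h_2,h_3), S(h_2,k_4), S(h_3,k_4), S(h_2,k_5), S(h_3,k_5), S(k_4,k_5), S(h_1,k_6), S(h_2,k_6), S(h_3,k_6), S(k_4,k_6), S(k_5,k_6), S(h_1,k_7), S(h_2,k_7), S(h_3,k_7), S(k_5,k_7), S(k_6,k_7), S(h_1,k_8), S(h_2,k_8), S(h_3,k_8), S(k_5,k_8), S(k_6,k_8), S(k_7,k_8), S(h_1,k_9), S(h_2,k_9), S(h_3,k_9), S(k_4,k_9), S(k_5,k_9), S(k_6,k_9), S(k_7,k_9), S(k_8,k_9)) all reduce to 0 modulo the current basis, so we have a Gröbner basis.
Inter-reduce: drop elements whose leading term is divisible by another's, tail-reduce, and make monic.
Reduced Gröbner basis: {x_1 + 7/24*x_3**3 - 61/36*x_3**2 + 469/72*x_3 - 64/9, x_2 - 7/8*x_3**3 + 19/12*x_3**2 + 19/24*x_3 - 1/2, x_3**4 - 38/21*x_3**3 - 19/21*x_3**2 + 20/21*x_3 + 16/21}.

The two bases agree; hence the ideals are identical.

Yes, the ideals are equal.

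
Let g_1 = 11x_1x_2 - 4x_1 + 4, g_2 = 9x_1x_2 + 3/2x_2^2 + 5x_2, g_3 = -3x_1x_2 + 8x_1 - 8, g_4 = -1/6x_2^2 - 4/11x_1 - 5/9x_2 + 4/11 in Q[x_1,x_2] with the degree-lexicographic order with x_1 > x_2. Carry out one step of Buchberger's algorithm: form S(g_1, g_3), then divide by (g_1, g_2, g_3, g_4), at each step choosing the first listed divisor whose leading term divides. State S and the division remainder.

lcm(LM(g_1), LM(g_3)) = x_1x_2.
S = (lcm/LT(g_1))·g_1 − (lcm/LT(g_3))·g_3 = 76/33x_1 - 76/33.
Reduce S modulo (g_1, g_2, g_3, g_4) in that order:
  leading term x_1: no divisor's leading term divides it; move 76/33x_1 to the remainder.
  leading term 1: no divisor's leading term divides it; move -76/33 to the remainder.
The remainder 76/33x_1 - 76/33 is nonzero, so it would be added as the next basis element.

S(g_1, g_3) = 76/33x_1 - 76/33; remainder on division = 76/33x_1 - 76/33.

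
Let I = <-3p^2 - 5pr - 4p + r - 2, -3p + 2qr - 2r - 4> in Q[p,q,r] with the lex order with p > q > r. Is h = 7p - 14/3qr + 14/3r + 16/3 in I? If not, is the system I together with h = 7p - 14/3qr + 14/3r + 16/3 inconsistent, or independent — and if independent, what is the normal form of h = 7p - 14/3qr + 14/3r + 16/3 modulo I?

First compute the reduced Gröbner basis of I by Buchberger's algorithm.
f_1 = -3p^2 - 5pr - 4p + r - 2, LT = p^2.
f_2 = -3p + 2qr - 2r - 4, LT = p.

S(f_1,f_2): lcm = p^2. S = 2/3pqr + pr - 1/3r + 2/3.
  leading term pqr: subtract (-2/9qr)·f_2 from 2/3pqr + pr - 1/3r + 2/3 → pr + 4/9q^2r^2 - 4/9qr^2 - 8/9qr - 1/3r + 2/3
  leading term pr: subtract (-1/3r)·f_2 from pr + 4/9q^2r^2 - 4/9qr^2 - 8/9qr - 1/3r + 2/3 → 4/9q^2r^2 + 2/9qr^2 - 8/9qr - 2/3r^2 - 5/3r + 2/3
  leading term q^2r^2: no divisor's leading term divides it; move 4/9q^2r^2 to the remainder.
  leading term qr^2: no divisor's leading term divides it; move 2/9qr^2 to the remainder.
  leading term qr: no divisor's leading term divides it; move -8/9qr to the remainder.
  leading term r^2: no divisor's leading term divides it; move -2/3r^2 to the remainder.
  leading term r: no divisor's leading term divides it; move -5/3r to the remainder.
  leading term 1: no divisor's leading term divides it; move 2/3 to the remainder.
  remainder 4/9q^2r^2 + 2/9qr^2 - 8/9qr - 2/3r^2 - 5/3r + 2/3 ≠ 0; add k_3 = 4/9q^2r^2 + 2/9qr^2 - 8/9qr - 2/3r^2 - 5/3r + 2/3 to the basis.

The other S-polynomials (S(f_1,k_3), S(f_2,k_3)) all reduce to 0 modulo the current basis, so we have a Gröbner basis.
Inter-reduce: drop elements whose leading term is divisible by another's, tail-reduce, and make monic.
Reduced Gröbner basis: {p - 2/3qr + 2/3r + 4/3, q^2r^2 + 1/2qr^2 - 2qr - 3/2r^2 - 15/4r + 3/2}.
Label its elements g_1 = p - 2/3qr + 2/3r + 4/3, g_2 = q^2r^2 + 1/2qr^2 - 2qr - 3/2r^2 - 15/4r + 3/2.

Reduce h = 7p - 14/3qr + 14/3r + 16/3 modulo G:
  leading term p: subtract (7)·g_1 from 7p - 14/3qr + 14/3r + 16/3 → -4
  leading term 1: no divisor's leading term divides it; move -4 to the remainder.
  normal form = -4.
The normal form is nonzero, so h ∉ I. Since h minus its normal form lies in I, I + (h) = I + (n) where n = -4; decide whether this ideal is the whole ring.
Here n = -4 is a nonzero constant, hence a unit: 1 ∈ I + (h), the Gröbner basis of I + (h) is {1}, and the enlarged system has no common solution — adjoining h is inconsistent.

Adjoining 7p - 14/3qr + 14/3r + 16/3 makes the ideal the whole ring: the system is inconsistent.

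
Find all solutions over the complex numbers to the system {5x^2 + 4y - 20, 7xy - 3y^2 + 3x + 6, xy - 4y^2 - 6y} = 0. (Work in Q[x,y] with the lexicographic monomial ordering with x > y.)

{(-2, 0)}

Compute a lex Gröbner basis by Buchberger's algorithm.
f_1 = 5x^2 + 4y - 20, LT = x^2.
f_2 = 7xy + 3x - 3y^2 + 6, LT = xy.
f_3 = xy - 4y^2 - 6y, LT = xy.

S(f_1,f_2): lcm = x^2y. S = -3/7x^2 + 3/7xy^2 - 6/7x + 4/5y^2 - 4y.
  leading term x^2: subtract (-3/35)·f_1 from -3/7x^2 + 3/7xy^2 - 6/7x + 4/5y^2 - 4y → 3/7xy^2 - 6/7x + 4/5y^2 - 128/35y - 12/7
  leading term xy^2: subtract (3/49y)·f_2 from 3/7xy^2 - 6/7x + 4/5y^2 - 128/35y - 12/7 → -9/49xy - 6/7x + 9/49y^3 + 4/5y^2 - 986/245y - 12/7
  leading term xy: subtract (-9/343)·f_2 from -9/49xy - 6/7x + 9/49y^3 + 4/5y^2 - 986/245y - 12/7 → -267/343x + 9/49y^3 + 1237/1715y^2 - 986/245y - 534/343
  leading term x: no divisor's leading term divides it; move -267/343x to the remainder.
  leading term y^3: no divisor's leading term divides it; move 9/49y^3 to the remainder.
  leading term y^2: no divisor's leading term divides it; move 1237/1715y^2 to the remainder.
  leading term y: no divisor's leading term divides it; move -986/245y to the remainder.
  leading term 1: no divisor's leading term divides it; move -534/343 to the remainder.
  remainder -267/343x + 9/49y^3 + 1237/1715y^2 - 986/245y - 534/343 ≠ 0; add h_4 = -267/343x + 9/49y^3 + 1237/1715y^2 - 986/245y - 534/343 to the basis.

S(f_1,f_3): lcm = x^2y. S = 4xy^2 + 6xy + 4/5y^2 - 4y.
  leading term xy^2: subtract (4/7y)·f_2 from 4xy^2 + 6xy + 4/5y^2 - 4y → 30/7xy + 12/7y^3 + 4/5y^2 - 52/7y
  leading term xy: subtract (30/49)·f_2 from 30/7xy + 12/7y^3 + 4/5y^2 - 52/7y → -90/49x + 12/7y^3 + 646/245y^2 - 52/7y - 180/49
  leading term x: subtract (210/89)·h_4 from -90/49x + 12/7y^3 + 646/245y^2 - 52/7y - 180/49 → 114/89y^3 + 416/445y^2 + 184/89y
  leading term y^3: no divisor's leading term divides it; move 114/89y^3 to the remainder.
  leading term y^2: no divisor's leading term divides it; move 416/445y^2 to the remainder.
  leading term y: no divisor's leading term divides it; move 184/89y to the remainder.
  remainder 114/89y^3 + 416/445y^2 + 184/89y ≠ 0; add h_5 = 114/89y^3 + 416/445y^2 + 184/89y to the basis.

S(f_2,f_3): lcm = xy. S = 3/7x + 25/7y^2 + 6y + 6/7.
  leading term x: subtract (-49/89)·h_4 from 3/7x + 25/7y^2 + 6y + 6/7 → 9/89y^3 + 1766/445y^2 + 1684/445y
  leading term y^3: subtract (3/38)·h_5 from 9/89y^3 + 1766/445y^2 + 1684/445y → 74/19y^2 + 344/95y
  leading term y^2: no divisor's leading term divides it; move 74/19y^2 to the remainder.
  leading term y: no divisor's leading term divides it; move 344/95y to the remainder.
  remainder 74/19y^2 + 344/95y ≠ 0; add h_6 = 74/19y^2 + 344/95y to the basis.

S(f_1,h_4): lcm = x^2. S = 21/89xy^3 + 1237/1335xy^2 - 6902/1335xy - 2x + 4/5y - 4.
  leading term xy^3: subtract (3/89y^2)·f_2 from 21/89xy^3 + 1237/1335xy^2 - 6902/1335xy - 2x + 4/5y - 4 → 1102/1335xy^2 - 6902/1335xy - 2x + 9/89y^4 - 18/89y^2 + 4/5y - 4
  leading term xy^2: subtract (1102/9345y)·f_2 from 1102/1335xy^2 - 6902/1335xy - 2x + 9/89y^4 - 18/89y^2 + 4/5y - 4 → -116/21xy - 2x + 9/89y^4 + 1102/3115y^3 - 18/89y^2 + 288/3115y - 4
  leading term xy: subtract (-116/147)·f_2 from -116/21xy - 2x + 9/89y^4 + 1102/3115y^3 - 18/89y^2 + 288/3115y - 4 → 18/49x + 9/89y^4 + 1102/3115y^3 - 11206/4361y^2 + 288/3115y + 36/49
  leading term x: subtract (-42/89)·h_4 from 18/49x + 9/89y^4 + 1102/3115y^3 - 11206/4361y^2 + 288/3115y + 36/49 → 9/89y^4 + 196/445y^3 - 992/445y^2 - 804/445y
  leading term y^4: subtract (3/38y)·h_5 from 9/89y^4 + 196/445y^3 - 992/445y^2 - 804/445y → 620/1691y^3 - 20228/8455y^2 - 804/445y
  leading term y^3: subtract (310/1083)·h_5 from 620/1691y^3 - 20228/8455y^2 - 804/445y → -14404/5415y^2 - 12988/5415y
  leading term y^2: subtract (-7202/10545)·h_6 from -14404/5415y^2 - 12988/5415y → 3932/52725y
  leading term y: no divisor's leading term divides it; move 3932/52725y to the remainder.
  remainder 3932/52725y ≠ 0; add h_7 = 3932/52725y to the basis.

The other S-polynomials (S(f_2,h_4), S(f_3,h_4), S(f_1,h_5), S(f_2,h_5), S(f_3,h_5), S(h_4,h_5), S(f_1,h_6), S(f_2,h_6), S(f_3,h_6), S(h_4,h_6), S(h_5,h_6), S(f_1,h_7), S(f_2,h_7), S(f_3,h_7), S(h_4,h_7), S(h_5,h_7), S(h_6,h_7)) all reduce to 0 modulo the current basis, so we have a Gröbner basis.
Inter-reduce: drop elements whose leading term is divisible by another's, tail-reduce, and make monic.
Reduced Gröbner basis: {x + 2, y}.

Since the basis is lex-ordered, y is univariate in y. Its roots are {0}. Back-substituting each root into the other basis elements fixes the other coordinates.
  y = 0: the earlier basis element becomes x + 2 = 0, giving x = -2 — point (-2, 0).
Each listed point satisfies every original equation (direct substitution).
Zero-dimensionality of the ideal guarantees finitely many solutions over ℂ.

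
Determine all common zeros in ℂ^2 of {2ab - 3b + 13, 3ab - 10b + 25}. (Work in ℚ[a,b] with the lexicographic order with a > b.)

Compute a lex Gröbner basis by Buchberger's algorithm.
f_1 = 2ab - 3b + 13, LT = ab.
f_2 = 3ab - 10b + 25, LT = ab.

S(f_1,f_2): lcm = ab. S = 11/6b - 11/6.
  leading term b: no divisor's leading term divides it; move 11/6b to the remainder.
  leading term 1: no divisor's leading term divides it; move -11/6 to the remainder.
  remainder 11/6b - 11/6 ≠ 0; add h_3 = 11/6b - 11/6 to the basis.

S(f_1,h_3): lcm = ab. S = a - 3/2b + 13/2.
  leading term a: no divisor's leading term divides it; move a to the remainder.
  leading term b: subtract (-9/11)·h_3 from -3/2b + 13/2 → 5
  leading term 1: no divisor's leading term divides it; move 5 to the remainder.
  remainder a + 5 ≠ 0; add h_4 = a + 5 to the basis.

S(f_2,h_3): lcm = ab. S = a - 10/3b + 25/3.
  leading term a: subtract (1)·h_4 from a - 10/3b + 25/3 → -10/3b + 10/3
  leading term b: subtract (-20/11)·h_3 from -10/3b + 10/3 → 0
  remainder 0.

S(f_1,h_4): lcm = ab. S = -13/2b + 13/2.
  leading term b: subtract (-39/11)·h_3 from -13/2b + 13/2 → 0
  remainder 0.

S(f_2,h_4): lcm = ab. S = -25/3b + 25/3.
  leading term b: subtract (-50/11)·h_3 from -25/3b + 25/3 → 0
  remainder 0.

S(h_3,h_4): leading monomials are coprime, so the S-polynomial reduces to 0 (Buchberger's first criterion).
Every S-polynomial of the final basis reduces to 0, so we have a Gröbner basis.
Inter-reduce: drop elements whose leading term is divisible by another's, tail-reduce, and make monic.
Reduced Gröbner basis: {a + 5, b - 1}.

From the last basis element, b - 1 = 0, so b takes values in {1}. Each choice, substituted upward through the basis, yields the corresponding point(s) of the solution set.
  b = 1: the earlier basis element becomes a + 5 = 0, giving a = -5 — point (-5, 1).
Substituting each solution back into the original system confirms all equations vanish.

{(-5, 1)}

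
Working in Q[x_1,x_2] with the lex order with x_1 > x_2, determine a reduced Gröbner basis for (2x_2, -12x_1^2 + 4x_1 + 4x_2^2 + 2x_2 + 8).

G = {x_1^2 - 1/3x_1 - 2/3, x_2}

f_1 = 2x_2, LT = x_2.
f_2 = -12x_1^2 + 4x_1 + 4x_2^2 + 2x_2 + 8, LT = x_1^2.

S(f_1,f_2): leading monomials are coprime, so the S-polynomial reduces to 0 (Buchberger's first criterion).
Every S-polynomial of the final basis reduces to 0, so we have a Gröbner basis.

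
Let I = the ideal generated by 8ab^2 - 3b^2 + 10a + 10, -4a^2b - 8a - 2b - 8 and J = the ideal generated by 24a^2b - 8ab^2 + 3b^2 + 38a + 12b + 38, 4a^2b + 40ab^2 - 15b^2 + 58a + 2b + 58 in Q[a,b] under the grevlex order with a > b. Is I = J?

Yes, the ideals are equal.

Equality of ideals is decidable: compute both reduced Gröbner bases (unique for the ordering) and check whether they agree.
Buchberger on the first generating set:
f_1 = 8ab^2 - 3b^2 + 10a + 10, LT = ab^2.
f_2 = -4a^2b - 8a - 2b - 8, LT = a^2b.

S(f_1,f_2): lcm = a^2b^2. S = -3/8ab^2 + 5/4a^2 - 2ab - 1/2b^2 + 5/4a - 2b.
  leading term ab^2: subtract (-3/64)·f_1 from -3/8ab^2 + 5/4a^2 - 2ab - 1/2b^2 + 5/4a - 2b → 5/4a^2 - 2ab - 41/64b^2 + 55/32a - 2b + 15/32
  leading term a^2: no divisor's leading term divides it; move 5/4a^2 to the remainder.
  leading term ab: no divisor's leading term divides it; move -2ab to the remainder.
  leading term b^2: no divisor's leading term divides it; move -41/64b^2 to the remainder.
  leading term a: no divisor's leading term divides it; move 55/32a to the remainder.
  leading term b: no divisor's leading term divides it; move -2b to the remainder.
  leading term 1: no divisor's leading term divides it; move 15/32 to the remainder.
  remainder 5/4a^2 - 2ab - 41/64b^2 + 55/32a - 2b + 15/32 ≠ 0; add g_3 = 5/4a^2 - 2ab - 41/64b^2 + 55/32a - 2b + 15/32 to the basis.

S(f_1,g_3): lcm = a^2b^2. S = 8/5ab^3 + 41/80b^4 - 7/4ab^2 + 8/5b^3 + 5/4a^2 - 3/8b^2 + 5/4a.
  leading term ab^3: subtract (1/5b)·f_1 from 8/5ab^3 + 41/80b^4 - 7/4ab^2 + 8/5b^3 + 5/4a^2 - 3/8b^2 + 5/4a → 41/80b^4 - 7/4ab^2 + 11/5b^3 + 5/4a^2 - 2ab - 3/8b^2 + 5/4a - 2b
  leading term b^4: no divisor's leading term divides it; move 41/80b^4 to the remainder.
  leading term ab^2: subtract (-7/32)·f_1 from -7/4ab^2 + 11/5b^3 + 5/4a^2 - 2ab - 3/8b^2 + 5/4a - 2b → 11/5b^3 + 5/4a^2 - 2ab - 33/32b^2 + 55/16a - 2b + 35/16
  leading term b^3: no divisor's leading term divides it; move 11/5b^3 to the remainder.
  leading term a^2: subtract (1)·g_3 from 5/4a^2 - 2ab - 33/32b^2 + 55/16a - 2b + 35/16 → -25/64b^2 + 55/32a + 55/32
  leading term b^2: no divisor's leading term divides it; move -25/64b^2 to the remainder.
  leading term a: no divisor's leading term divides it; move 55/32a to the remainder.
  leading term 1: no divisor's leading term divides it; move 55/32 to the remainder.
  remainder 41/80b^4 + 11/5b^3 - 25/64b^2 + 55/32a + 55/32 ≠ 0; add g_4 = 41/80b^4 + 11/5b^3 - 25/64b^2 + 55/32a + 55/32 to the basis.

S(f_2,g_3): lcm = a^2b. S = 8/5ab^2 + 41/80b^3 - 11/8ab + 8/5b^2 + 2a + 1/8b + 2.
  leading term ab^2: subtract (1/5)·f_1 from 8/5ab^2 + 41/80b^3 - 11/8ab + 8/5b^2 + 2a + 1/8b + 2 → 41/80b^3 - 11/8ab + 11/5b^2 + 1/8b
  leading term b^3: no divisor's leading term divides it; move 41/80b^3 to the remainder.
  leading term ab: no divisor's leading term divides it; move -11/8ab to the remainder.
  leading term b^2: no divisor's leading term divides it; move 11/5b^2 to the remainder.
  leading term b: no divisor's leading term divides it; move 1/8b to the remainder.
  remainder 41/80b^3 - 11/8ab + 11/5b^2 + 1/8b ≠ 0; add g_5 = 41/80b^3 - 11/8ab + 11/5b^2 + 1/8b to the basis.

The other S-polynomials (S(f_1,g_4), S(f_2,g_4), S(g_3,g_4), S(f_1,g_5), S(f_2,g_5), S(g_3,g_5), S(g_4,g_5)) all reduce to 0 modulo the current basis, so we have a Gröbner basis.
Inter-reduce: drop elements whose leading term is divisible by another's, tail-reduce, and make monic.
Reduced Gröbner basis: {ab^2 - 3/8b^2 + 5/4a + 5/4, b^3 - 110/41ab + 176/41b^2 + 10/41b, a^2 - 8/5ab - 41/80b^2 + 11/8a - 8/5b + 3/8}.

Buchberger on the second generating set:
h_1 = 24a^2b - 8ab^2 + 3b^2 + 38a + 12b + 38, LT = a^2b.
h_2 = 4a^2b + 40ab^2 - 15b^2 + 58a + 2b + 58, LT = a^2b.

S(h_1,h_2): lcm = a^2b. S = -31/3ab^2 + 31/8b^2 - 155/12a - 155/12.
  leading term ab^2: no divisor's leading term divides it; move -31/3ab^2 to the remainder.
  leading term b^2: no divisor's leading term divides it; move 31/8b^2 to the remainder.
  leading term a: no divisor's leading term divides it; move -155/12a to the remainder.
  leading term 1: no divisor's leading term divides it; move -155/12 to the remainder.
  remainder -31/3ab^2 + 31/8b^2 - 155/12a - 155/12 ≠ 0; add k_3 = -31/3ab^2 + 31/8b^2 - 155/12a - 155/12 to the basis.

S(h_1,k_3): lcm = a^2b^2. S = -1/3ab^3 + 3/8ab^2 + 1/8b^3 - 5/4a^2 + 19/12ab + 1/2b^2 - 5/4a + 19/12b.
  leading term ab^3: subtract (1/31b)·k_3 from -1/3ab^3 + 3/8ab^2 + 1/8b^3 - 5/4a^2 + 19/12ab + 1/2b^2 - 5/4a + 19/12b → 3/8ab^2 - 5/4a^2 + 2ab + 1/2b^2 - 5/4a + 2b
  leading term ab^2: subtract (-9/248)·k_3 from 3/8ab^2 - 5/4a^2 + 2ab + 1/2b^2 - 5/4a + 2b → -5/4a^2 + 2ab + 41/64b^2 - 55/32a + 2b - 15/32
  leading term a^2: no divisor's leading term divides it; move -5/4a^2 to the remainder.
  leading term ab: no divisor's leading term divides it; move 2ab to the remainder.
  leading term b^2: no divisor's leading term divides it; move 41/64b^2 to the remainder.
  leading term a: no divisor's leading term divides it; move -55/32a to the remainder.
  leading term b: no divisor's leading term divides it; move 2b to the remainder.
  leading term 1: no divisor's leading term divides it; move -15/32 to the remainder.
  remainder -5/4a^2 + 2ab + 41/64b^2 - 55/32a + 2b - 15/32 ≠ 0; add k_4 = -5/4a^2 + 2ab + 41/64b^2 - 55/32a + 2b - 15/32 to the basis.

S(h_1,k_4): lcm = a^2b. S = 19/15ab^2 + 41/80b^3 - 11/8ab + 69/40b^2 + 19/12a + 1/8b + 19/12.
  leading term ab^2: subtract (-19/155)·k_3 from 19/15ab^2 + 41/80b^3 - 11/8ab + 69/40b^2 + 19/12a + 1/8b + 19/12 → 41/80b^3 - 11/8ab + 11/5b^2 + 1/8b
  leading term b^3: no divisor's leading term divides it; move 41/80b^3 to the remainder.
  leading term ab: no divisor's leading term divides it; move -11/8ab to the remainder.
  leading term b^2: no divisor's leading term divides it; move 11/5b^2 to the remainder.
  leading term b: no divisor's leading term divides it; move 1/8b to the remainder.
  remainder 41/80b^3 - 11/8ab + 11/5b^2 + 1/8b ≠ 0; add k_5 = 41/80b^3 - 11/8ab + 11/5b^2 + 1/8b to the basis.

The other S-polynomials (S(h_2,k_3), S(h_2,k_4), S(k_3,k_4), S(h_1,k_5), S(h_2,k_5), S(k_3,k_5), S(k_4,k_5)) all reduce to 0 modulo the current basis, so we have a Gröbner basis.
Inter-reduce: drop elements whose leading term is divisible by another's, tail-reduce, and make monic.
Reduced Gröbner basis: {ab^2 - 3/8b^2 + 5/4a + 5/4, b^3 - 110/41ab + 176/41b^2 + 10/41b, a^2 - 8/5ab - 41/80b^2 + 11/8a - 8/5b + 3/8}.

These coincide, so the ideals are equal.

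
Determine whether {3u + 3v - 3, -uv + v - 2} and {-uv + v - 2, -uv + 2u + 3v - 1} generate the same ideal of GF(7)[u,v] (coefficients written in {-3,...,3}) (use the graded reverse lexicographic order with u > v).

No, the ideals differ.

For a fixed monomial order, each ideal has a unique reduced Gröbner basis; comparing bases decides equality.
Buchberger on the first generating set:
f_1 = 3u + 3v - 3, LT = u.
f_2 = -uv + v - 2, LT = uv.

S(f_1,f_2): lcm = uv. S = v^{2} - 2.
  leading term v^{2}: no divisor's leading term divides it; move v^{2} to the remainder.
  leading term 1: no divisor's leading term divides it; move -2 to the remainder.
  remainder v^{2} - 2 ≠ 0; add g_3 = v^{2} - 2 to the basis.

The other S-polynomials (S(f_1,g_3), S(f_2,g_3)) all reduce to 0 modulo the current basis, so we have a Gröbner basis.
Inter-reduce: drop elements whose leading term is divisible by another's, tail-reduce, and make monic.
Reduced Gröbner basis: {v^{2} - 2, u + v - 1}.

Buchberger on the second generating set:
h_1 = -uv + v - 2, LT = uv.
h_2 = -uv + 2u + 3v - 1, LT = uv.

S(h_1,h_2): lcm = uv. S = 2u + 2v + 1.
  leading term u: no divisor's leading term divides it; move 2u to the remainder.
  leading term v: no divisor's leading term divides it; move 2v to the remainder.
  leading term 1: no divisor's leading term divides it; move 1 to the remainder.
  remainder 2u + 2v + 1 ≠ 0; add k_3 = 2u + 2v + 1 to the basis.

S(h_1,k_3): lcm = uv. S = -v^{2} + 2v + 2.
  leading term v^{2}: no divisor's leading term divides it; move -v^{2} to the remainder.
  leading term v: no divisor's leading term divides it; move 2v to the remainder.
  leading term 1: no divisor's leading term divides it; move 2 to the remainder.
  remainder -v^{2} + 2v + 2 ≠ 0; add k_4 = -v^{2} + 2v + 2 to the basis.

The other S-polynomials (S(h_2,k_3), S(h_1,k_4), S(h_2,k_4), S(k_3,k_4)) all reduce to 0 modulo the current basis, so we have a Gröbner basis.
Inter-reduce: drop elements whose leading term is divisible by another's, tail-reduce, and make monic.
Reduced Gröbner basis: {v^{2} - 2v - 2, u + v - 3}.

Since the reduced bases disagree, the two ideals are not the same.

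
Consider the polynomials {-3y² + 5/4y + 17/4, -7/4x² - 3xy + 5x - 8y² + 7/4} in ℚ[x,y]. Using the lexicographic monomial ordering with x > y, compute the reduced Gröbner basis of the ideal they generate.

f_1 = -3y² + 5/4y + 17/4, LT = y².
f_2 = -7/4x² - 3xy + 5x - 8y² + 7/4, LT = x².

The S-polynomials (S(f_1,f_2)) all reduce to 0 modulo the current basis, so we have a Gröbner basis.

G = {x² + 12/7xy - 20/7x + 40/21y + 115/21, y² - 5/12y - 17/12}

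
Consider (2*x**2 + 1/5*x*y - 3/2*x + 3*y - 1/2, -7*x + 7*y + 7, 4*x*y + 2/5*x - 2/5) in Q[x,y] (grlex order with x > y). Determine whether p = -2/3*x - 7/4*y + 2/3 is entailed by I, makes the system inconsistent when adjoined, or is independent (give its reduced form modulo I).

-2/3*x - 7/4*y + 2/3 lies in I (it reduces to 0).

First compute the reduced Gröbner basis of I by Buchberger's algorithm.
f_1 = 2*x**2 + 1/5*x*y - 3/2*x + 3*y - 1/2, LT = x**2.
f_2 = -7*x + 7*y + 7, LT = x.
f_3 = 4*x*y + 2/5*x - 2/5, LT = x*y.

S(f_1,f_2): lcm = x**2. S = 11/10*x*y + 1/4*x + 3/2*y - 1/4.
  leading term x*y: subtract (-11/70*y)·f_2 from 11/10*x*y + 1/4*x + 3/2*y - 1/4 → 11/10*y**2 + 1/4*x + 13/5*y - 1/4
  leading term y**2: no divisor's leading term divides it; move 11/10*y**2 to the remainder.
  leading term x: subtract (-1/28)·f_2 from 1/4*x + 13/5*y - 1/4 → 57/20*y
  leading term y: no divisor's leading term divides it; move 57/20*y to the remainder.
  remainder 11/10*y**2 + 57/20*y ≠ 0; add h_4 = 11/10*y**2 + 57/20*y to the basis.

S(f_1,f_3): lcm = x**2*y. S = 1/10*x*y**2 - 1/10*x**2 - 3/4*x*y + 3/2*y**2 + 1/10*x - 1/4*y.
  leading term x*y**2: subtract (-1/70*y**2)·f_2 from 1/10*x*y**2 - 1/10*x**2 - 3/4*x*y + 3/2*y**2 + 1/10*x - 1/4*y → 1/10*y**3 - 1/10*x**2 - 3/4*x*y + 8/5*y**2 + 1/10*x - 1/4*y
  leading term y**3: subtract (1/11*y)·h_4 from 1/10*y**3 - 1/10*x**2 - 3/4*x*y + 8/5*y**2 + 1/10*x - 1/4*y → -1/10*x**2 - 3/4*x*y + 59/44*y**2 + 1/10*x - 1/4*y
  leading term x**2: subtract (-1/20)·f_1 from -1/10*x**2 - 3/4*x*y + 59/44*y**2 + 1/10*x - 1/4*y → -37/50*x*y + 59/44*y**2 + 1/40*x - 1/10*y - 1/40
  leading term x*y: subtract (37/350*y)·f_2 from -37/50*x*y + 59/44*y**2 + 1/40*x - 1/10*y - 1/40 → 661/1100*y**2 + 1/40*x - 21/25*y - 1/40
  leading term y**2: subtract (661/1210)·h_4 from 661/1100*y**2 + 1/40*x - 21/25*y - 1/40 → 1/40*x - 11601/4840*y - 1/40
  leading term x: subtract (-1/280)·f_2 from 1/40*x - 11601/4840*y - 1/40 → -287/121*y
  leading term y: no divisor's leading term divides it; move -287/121*y to the remainder.
  remainder -287/121*y ≠ 0; add h_5 = -287/121*y to the basis.

S(f_2,f_3): lcm = x*y. S = -y**2 - 1/10*x - y + 1/10.
  leading term y**2: subtract (-10/11)·h_4 from -y**2 - 1/10*x - y + 1/10 → -1/10*x + 35/22*y + 1/10
  leading term x: subtract (1/70)·f_2 from -1/10*x + 35/22*y + 1/10 → 82/55*y
  leading term y: subtract (-22/35)·h_5 from 82/55*y → 0
  remainder 0.

S(f_1,h_4): leading monomials are coprime, so the S-polynomial reduces to 0 (Buchberger's first criterion).
S(f_2,h_4): leading monomials are coprime, so the S-polynomial reduces to 0 (Buchberger's first criterion).
S(f_3,h_4): lcm = x*y**2. S = -137/55*x*y - 1/10*y.
  leading term x*y: subtract (137/385*y)·f_2 from -137/55*x*y - 1/10*y → -137/55*y**2 - 57/22*y
  leading term y**2: subtract (-274/121)·h_4 from -137/55*y**2 - 57/22*y → 2337/605*y
  leading term y: subtract (-57/35)·h_5 from 2337/605*y → 0
  remainder 0.

S(f_1,h_5): leading monomials are coprime, so the S-polynomial reduces to 0 (Buchberger's first criterion).
S(f_2,h_5): leading monomials are coprime, so the S-polynomial reduces to 0 (Buchberger's first criterion).
S(f_3,h_5): lcm = x*y. S = 1/10*x - 1/10.
  leading term x: subtract (-1/70)·f_2 from 1/10*x - 1/10 → 1/10*y
  leading term y: subtract (-121/2870)·h_5 from 1/10*y → 0
  remainder 0.

S(h_4,h_5): lcm = y**2. S = 57/22*y.
  leading term y: subtract (-627/574)·h_5 from 57/22*y → 0
  remainder 0.

Every S-polynomial of the final basis reduces to 0, so we have a Gröbner basis.
Inter-reduce: drop elements whose leading term is divisible by another's, tail-reduce, and make monic.
Reduced Gröbner basis: {x - 1, y}.
Label its elements g_1 = x - 1, g_2 = y.

Reduce p = -2/3*x - 7/4*y + 2/3 modulo G:
  leading term x: subtract (-2/3)·g_1 from -2/3*x - 7/4*y + 2/3 → -7/4*y
  leading term y: subtract (-7/4)·g_2 from -7/4*y → 0
  normal form = 0.
Since the normal form is 0, p ∈ I.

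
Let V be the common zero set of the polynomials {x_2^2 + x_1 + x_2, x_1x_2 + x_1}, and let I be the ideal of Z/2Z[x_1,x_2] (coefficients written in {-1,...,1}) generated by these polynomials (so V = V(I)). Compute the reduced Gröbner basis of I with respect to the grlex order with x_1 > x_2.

This is the nonlinear analogue of row-reducing a linear system.

f_1 = x_2^2 + x_1 + x_2, LT = x_2^2.
f_2 = x_1x_2 + x_1, LT = x_1x_2.

S(f_1,f_2): lcm = x_1x_2^2. S = x_1^2.
  reduce S modulo (f_1, f_2):
  remainder x_1^2 ≠ 0; add g_3 = x_1^2 to the basis.

The other S-polynomials (S(f_1,g_3), S(f_2,g_3)) all reduce to 0 modulo the current basis, so we have a Gröbner basis.

G = {x_1^2, x_1x_2 + x_1, x_2^2 + x_1 + x_2}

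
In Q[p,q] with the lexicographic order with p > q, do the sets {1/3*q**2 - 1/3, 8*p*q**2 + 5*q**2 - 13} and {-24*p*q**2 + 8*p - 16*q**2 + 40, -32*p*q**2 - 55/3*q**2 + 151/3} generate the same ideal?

Two ideals are equal iff their reduced Gröbner bases coincide (the reduced basis is unique for a fixed ordering).
Buchberger on the first generating set:
f_1 = 1/3*q**2 - 1/3, LT = q**2.
f_2 = 8*p*q**2 + 5*q**2 - 13, LT = p*q**2.

S(f_1,f_2): lcm = p*q**2. S = -p - 5/8*q**2 + 13/8.
  reduce S modulo (f_1, f_2):
  remainder -p + 1 ≠ 0; add g_3 = -p + 1 to the basis.

The other S-polynomials (S(f_1,g_3), S(f_2,g_3)) all reduce to 0 modulo the current basis, so we have a Gröbner basis.
Inter-reduce: drop elements whose leading term is divisible by another's, tail-reduce, and make monic.
Reduced Gröbner basis: {p - 1, q**2 - 1}.

Buchberger on the second generating set:
h_1 = -24*p*q**2 + 8*p - 16*q**2 + 40, LT = p*q**2.
h_2 = -32*p*q**2 - 55/3*q**2 + 151/3, LT = p*q**2.

S(h_1,h_2): lcm = p*q**2. S = -1/3*p + 3/32*q**2 - 3/32.
  reduce S modulo (h_1, h_2):
  remainder -1/3*p + 3/32*q**2 - 3/32 ≠ 0; add k_3 = -1/3*p + 3/32*q**2 - 3/32 to the basis.

S(h_1,k_3): lcm = p*q**2. S = -1/3*p + 9/32*q**4 + 37/96*q**2 - 5/3.
  reduce S modulo (h_1, h_2, k_3):
  remainder 9/32*q**4 + 7/24*q**2 - 151/96 ≠ 0; add k_4 = 9/32*q**4 + 7/24*q**2 - 151/96 to the basis.

The other S-polynomials (S(h_2,k_3), S(h_1,k_4), S(h_2,k_4), S(k_3,k_4)) all reduce to 0 modulo the current basis, so we have a Gröbner basis.
Inter-reduce: drop elements whose leading term is divisible by another's, tail-reduce, and make monic.
Reduced Gröbner basis: {p - 9/32*q**2 + 9/32, q**4 + 28/27*q**2 - 151/27}.

These differ, so the ideals are not equal.

No, the ideals differ.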